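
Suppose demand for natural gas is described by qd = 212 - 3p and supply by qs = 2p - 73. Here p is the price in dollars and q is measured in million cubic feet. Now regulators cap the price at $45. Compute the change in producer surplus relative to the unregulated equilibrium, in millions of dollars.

Equilibrium: 212 - 3p = 2p - 73, so 285 = 5p and p* = 57, q* = 41.
Because the ceiling (45) lies below the market-clearing price, it is binding.
At p = 45: qd = 212 - 3·45 = 77 and qs = 2·45 - 73 = 17.
Producer surplus without the control is ½ · (57 - 36.5) · 41 = 420.25.
With the ceiling, producers sell 17 units at 45, so PS = ½ · (45 - 36.5) · 17 = 72.25.
Change in producer surplus = 72.25 - 420.25 = -348.

-348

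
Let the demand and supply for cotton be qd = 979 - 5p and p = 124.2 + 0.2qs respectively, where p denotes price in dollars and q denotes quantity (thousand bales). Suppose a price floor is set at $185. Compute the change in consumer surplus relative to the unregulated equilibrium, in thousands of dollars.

Rearranging supply gives qs = 5p - 621. Setting quantity demanded equal to quantity supplied, 979 - 5p = 5p - 621, gives p* = 160 and q* = 179.
The floor of 185 is above the equilibrium price 160, so it binds.
At p = 185: qd = 979 - 5·185 = 54 and qs = 5·185 - 621 = 304.
Consumer surplus without the control is ½ · (195.8 - 160) · 179 = 3204.1.
With the floor, consumers buy 54 units at 185, so CS = ½ · (195.8 - 185) · 54 = 291.6.
Change in consumer surplus = 291.6 - 3204.1 = -2912.5.

-2912.5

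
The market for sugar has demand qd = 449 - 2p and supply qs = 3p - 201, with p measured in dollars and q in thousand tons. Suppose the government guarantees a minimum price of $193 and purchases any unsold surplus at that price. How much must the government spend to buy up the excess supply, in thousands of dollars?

In a free market, 449 - 2p = 3p - 201 gives the equilibrium p* = 130, q* = 189.
The floor of 193 is above the equilibrium price 130, so it binds.
At p = 193: qd = 449 - 2·193 = 63 and qs = 3·193 - 201 = 378.
Surplus = qs - qd = 315.
Government expenditure = surplus × support price = 315 × 193 = 60795.

60795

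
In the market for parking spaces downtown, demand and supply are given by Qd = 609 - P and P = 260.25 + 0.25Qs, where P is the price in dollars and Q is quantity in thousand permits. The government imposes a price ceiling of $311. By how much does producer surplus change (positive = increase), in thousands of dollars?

-4579

Rearranging supply gives Qs = 4P - 1041. Without the control the market clears where 609 - P = 4P - 1041, i.e. P* = 330 and Q* = 279.
The ceiling of 311 is below the equilibrium price 330, so it binds.
At P = 311: Qd = 609 - 311 = 298 and Qs = 4·311 - 1041 = 203.
Producer surplus without the control is ½ · (330 - 260.25) · 279 = 9730.125.
With the ceiling, producers sell 203 units at 311, so PS = ½ · (311 - 260.25) · 203 = 5151.125.
Change in producer surplus = 5151.125 - 9730.125 = -4579.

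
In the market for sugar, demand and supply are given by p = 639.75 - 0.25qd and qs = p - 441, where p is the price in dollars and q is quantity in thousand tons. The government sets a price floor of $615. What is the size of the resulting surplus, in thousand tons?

75

Rearranging demand gives qd = 2559 - 4p. Setting quantity demanded equal to quantity supplied, 2559 - 4p = p - 441, gives p* = 600 and q* = 159.
Because the floor (615) lies above the market-clearing price, it is binding.
At p = 615: qd = 2559 - 4·615 = 99 and qs = 615 - 441 = 174.
Surplus = qs - qd = 174 - 99 = 75.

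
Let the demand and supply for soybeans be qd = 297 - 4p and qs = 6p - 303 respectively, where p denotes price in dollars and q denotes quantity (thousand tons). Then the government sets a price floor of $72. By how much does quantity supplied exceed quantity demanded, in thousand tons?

In a free market, 297 - 4p = 6p - 303 gives the equilibrium p* = 60, q* = 57.
Since 72 > 60, the floor is binding.
At p = 72: qd = 297 - 4·72 = 9 and qs = 6·72 - 303 = 129.
Surplus = qs - qd = 129 - 9 = 120.

120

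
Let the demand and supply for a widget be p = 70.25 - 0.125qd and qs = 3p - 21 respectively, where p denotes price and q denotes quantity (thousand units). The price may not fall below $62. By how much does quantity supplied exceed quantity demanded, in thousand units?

99

Rearranging demand gives qd = 562 - 8p. In a free market, 562 - 8p = 3p - 21 gives the equilibrium p* = 53, q* = 138.
Since 62 > 53, the floor is binding.
At p = 62: qd = 562 - 8·62 = 66 and qs = 3·62 - 21 = 165.
Surplus = qs - qd = 165 - 66 = 99.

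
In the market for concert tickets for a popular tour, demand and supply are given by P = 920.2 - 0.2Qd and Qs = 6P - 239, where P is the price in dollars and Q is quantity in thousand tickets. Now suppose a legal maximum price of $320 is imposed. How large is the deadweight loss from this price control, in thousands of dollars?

Rearranging demand gives Qd = 4601 - 5P. Without the control the market clears where 4601 - 5P = 6P - 239, i.e. P* = 440 and Q* = 2401.
Because the ceiling (320) lies below the market-clearing price, it is binding.
At P = 320: Qd = 4601 - 5·320 = 3001 and Qs = 6·320 - 239 = 1681.
Quantity traded falls to 1681. At Q = 1681 the demand price is (4601 - 1681)/5 = 584 and the supply price is (239 + 1681)/6 = 320.
Deadweight loss = ½ · (584 - 320) · (2401 - 1681) = ½ · 264 · 720 = 95040.

95040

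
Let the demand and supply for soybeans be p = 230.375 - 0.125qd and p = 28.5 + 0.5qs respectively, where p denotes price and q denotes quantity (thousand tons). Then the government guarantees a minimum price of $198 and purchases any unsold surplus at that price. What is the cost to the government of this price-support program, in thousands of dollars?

Rearranging demand gives qd = 1843 - 8p; rearranging supply gives qs = 2p - 57. Setting quantity demanded equal to quantity supplied, 1843 - 8p = 2p - 57, gives p* = 190 and q* = 323.
Because the floor (198) lies above the market-clearing price, it is binding.
At p = 198: qd = 1843 - 8·198 = 259 and qs = 2·198 - 57 = 339.
Surplus = qs - qd = 80.
Government expenditure = surplus × support price = 80 × 198 = 15840.

15840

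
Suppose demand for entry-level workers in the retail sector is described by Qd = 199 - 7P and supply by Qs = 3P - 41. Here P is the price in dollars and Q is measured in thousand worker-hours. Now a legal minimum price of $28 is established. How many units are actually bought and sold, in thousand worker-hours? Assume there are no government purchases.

Equilibrium: 199 - 7P = 3P - 41, so 240 = 10P and P* = 24, Q* = 31.
Because the floor (28) lies above the market-clearing price, it is binding.
At P = 28: Qd = 199 - 7·28 = 3 and Qs = 3·28 - 41 = 43.
The quantity actually transacted is the short side, demand: 3.

3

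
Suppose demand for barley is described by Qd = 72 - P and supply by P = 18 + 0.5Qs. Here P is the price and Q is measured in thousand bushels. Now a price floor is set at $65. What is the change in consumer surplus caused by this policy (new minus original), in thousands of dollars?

Rearranging supply gives Qs = 2P - 36. Equilibrium: 72 - P = 2P - 36, so 108 = 3P and P* = 36, Q* = 36.
The floor of 65 is above the equilibrium price 36, so it binds.
At P = 65: Qd = 72 - 65 = 7 and Qs = 2·65 - 36 = 94.
Consumer surplus without the control is ½ · (72 - 36) · 36 = 648.
With the floor, consumers buy 7 units at 65, so CS = ½ · (72 - 65) · 7 = 24.5.
Change in consumer surplus = 24.5 - 648 = -623.5.

-623.5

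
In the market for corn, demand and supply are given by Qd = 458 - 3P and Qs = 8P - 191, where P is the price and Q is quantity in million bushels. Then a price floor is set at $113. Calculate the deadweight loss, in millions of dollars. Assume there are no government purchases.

6014.25

Without the control the market clears where 458 - 3P = 8P - 191, i.e. P* = 59 and Q* = 281.
Since 113 > 59, the floor is binding.
At P = 113: Qd = 458 - 3·113 = 119 and Qs = 8·113 - 191 = 713.
Quantity traded falls to 119. At Q = 119 the demand price is (458 - 119)/3 = 113 and the supply price is (191 + 119)/8 = 38.75.
Deadweight loss = ½ · (113 - 38.75) · (281 - 119) = ½ · 74.25 · 162 = 6014.25.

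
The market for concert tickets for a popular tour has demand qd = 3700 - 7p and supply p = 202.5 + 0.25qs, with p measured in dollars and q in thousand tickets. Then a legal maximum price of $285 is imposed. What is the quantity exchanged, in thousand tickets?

Rearranging supply gives qs = 4p - 810. In a free market, 3700 - 7p = 4p - 810 gives the equilibrium p* = 410, q* = 830.
Since 285 < 410, the ceiling is binding.
At p = 285: qd = 3700 - 7·285 = 1705 and qs = 4·285 - 810 = 330.
The quantity actually transacted is the short side, supply: 330.

330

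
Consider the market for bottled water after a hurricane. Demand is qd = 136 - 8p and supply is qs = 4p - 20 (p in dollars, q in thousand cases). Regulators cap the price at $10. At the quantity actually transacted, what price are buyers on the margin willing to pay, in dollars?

14.5

In a free market, 136 - 8p = 4p - 20 gives the equilibrium p* = 13, q* = 32.
The ceiling of 10 is below the equilibrium price 13, so it binds.
At p = 10: qd = 136 - 8·10 = 56 and qs = 4·10 - 20 = 20.
Only 20 units reach the market. On the demand curve, the marginal buyer's willingness to pay at q = 20 is (136 - 20)/8 = 14.5.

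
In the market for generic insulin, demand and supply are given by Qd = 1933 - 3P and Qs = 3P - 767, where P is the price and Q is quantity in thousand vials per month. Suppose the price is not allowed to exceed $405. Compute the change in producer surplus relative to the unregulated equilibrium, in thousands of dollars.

Setting quantity demanded equal to quantity supplied, 1933 - 3P = 3P - 767, gives P* = 450 and Q* = 583.
The ceiling of 405 is below the equilibrium price 450, so it binds.
At P = 405: Qd = 1933 - 3·405 = 718 and Qs = 3·405 - 767 = 448.
Producer surplus without the control is ½ · (450 - 767/3) · 583 = 339889/6.
With the ceiling, producers sell 448 units at 405, so PS = ½ · (405 - 767/3) · 448 = 100352/3.
Change in producer surplus = 100352/3 - 339889/6 = -23197.5.

-23197.5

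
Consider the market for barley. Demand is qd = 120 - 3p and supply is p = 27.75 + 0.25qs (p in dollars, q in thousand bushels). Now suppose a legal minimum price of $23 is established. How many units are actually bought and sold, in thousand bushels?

Rearranging supply gives qs = 4p - 111. Setting quantity demanded equal to quantity supplied, 120 - 3p = 4p - 111, gives p* = 33 and q* = 21.
The floor of 23 is below the equilibrium price 33, so it is not binding; the market clears at p* = 33, q* = 21.

21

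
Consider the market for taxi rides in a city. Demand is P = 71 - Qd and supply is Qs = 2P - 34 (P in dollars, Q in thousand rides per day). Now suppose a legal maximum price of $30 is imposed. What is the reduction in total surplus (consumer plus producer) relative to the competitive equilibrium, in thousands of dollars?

Rearranging demand gives Qd = 71 - P. In a free market, 71 - P = 2P - 34 gives the equilibrium P* = 35, Q* = 36.
Because the ceiling (30) lies below the market-clearing price, it is binding.
At P = 30: Qd = 71 - 30 = 41 and Qs = 2·30 - 34 = 26.
Quantity traded falls to 26. At Q = 26 the demand price is 71 - 26 = 45 and the supply price is (34 + 26)/2 = 30.
Deadweight loss = ½ · (45 - 30) · (36 - 26) = ½ · 15 · 10 = 75.

75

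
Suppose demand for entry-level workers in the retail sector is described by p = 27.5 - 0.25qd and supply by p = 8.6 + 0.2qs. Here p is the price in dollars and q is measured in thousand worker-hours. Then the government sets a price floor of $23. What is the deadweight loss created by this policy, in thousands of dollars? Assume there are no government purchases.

129.6

Rearranging demand gives qd = 110 - 4p; rearranging supply gives qs = 5p - 43. Setting quantity demanded equal to quantity supplied, 110 - 4p = 5p - 43, gives p* = 17 and q* = 42.
Because the floor (23) lies above the market-clearing price, it is binding.
At p = 23: qd = 110 - 4·23 = 18 and qs = 5·23 - 43 = 72.
Quantity traded falls to 18. At q = 18 the demand price is (110 - 18)/4 = 23 and the supply price is (43 + 18)/5 = 12.2.
Deadweight loss = ½ · (23 - 12.2) · (42 - 18) = ½ · 10.8 · 24 = 129.6.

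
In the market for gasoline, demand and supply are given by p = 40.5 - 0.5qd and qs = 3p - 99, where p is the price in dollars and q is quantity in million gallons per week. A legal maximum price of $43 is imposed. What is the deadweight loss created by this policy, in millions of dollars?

Rearranging demand gives qd = 81 - 2p. Setting quantity demanded equal to quantity supplied, 81 - 2p = 3p - 99, gives p* = 36 and q* = 9.
Since 43 is above p* = 36, the ceiling does not bind and the free-market outcome prevails.
Since the control does not bind, no trades are prevented and deadweight loss is zero.

0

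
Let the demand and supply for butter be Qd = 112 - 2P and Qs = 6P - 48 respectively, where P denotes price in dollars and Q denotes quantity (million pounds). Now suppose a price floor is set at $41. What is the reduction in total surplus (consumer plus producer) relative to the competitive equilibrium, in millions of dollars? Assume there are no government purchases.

In a free market, 112 - 2P = 6P - 48 gives the equilibrium P* = 20, Q* = 72.
Since 41 > 20, the floor is binding.
At P = 41: Qd = 112 - 2·41 = 30 and Qs = 6·41 - 48 = 198.
Quantity traded falls to 30. At Q = 30 the demand price is (112 - 30)/2 = 41 and the supply price is (48 + 30)/6 = 13.
Deadweight loss = ½ · (41 - 13) · (72 - 30) = ½ · 28 · 42 = 588.

588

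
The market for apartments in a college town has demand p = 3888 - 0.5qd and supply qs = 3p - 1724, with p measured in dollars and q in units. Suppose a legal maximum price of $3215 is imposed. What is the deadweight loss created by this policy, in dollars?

0

Rearranging demand gives qd = 7776 - 2p. Without the control the market clears where 7776 - 2p = 3p - 1724, i.e. p* = 1900 and q* = 3976.
Since 3215 is above p* = 1900, the ceiling does not bind and the free-market outcome prevails.
Since the control does not bind, no trades are prevented and deadweight loss is zero.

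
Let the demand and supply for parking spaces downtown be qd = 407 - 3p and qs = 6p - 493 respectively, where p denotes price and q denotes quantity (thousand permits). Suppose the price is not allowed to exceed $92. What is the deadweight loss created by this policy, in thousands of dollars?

Without the control the market clears where 407 - 3p = 6p - 493, i.e. p* = 100 and q* = 107.
Because the ceiling (92) lies below the market-clearing price, it is binding.
At p = 92: qd = 407 - 3·92 = 131 and qs = 6·92 - 493 = 59.
Quantity traded falls to 59. At q = 59 the demand price is (407 - 59)/3 = 116 and the supply price is (493 + 59)/6 = 92.
Deadweight loss = ½ · (116 - 92) · (107 - 59) = ½ · 24 · 48 = 576.

576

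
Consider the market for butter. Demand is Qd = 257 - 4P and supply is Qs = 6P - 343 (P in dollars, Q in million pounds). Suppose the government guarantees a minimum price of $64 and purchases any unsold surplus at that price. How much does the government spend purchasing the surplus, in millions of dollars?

Equilibrium: 257 - 4P = 6P - 343, so 600 = 10P and P* = 60, Q* = 17.
The floor of 64 is above the equilibrium price 60, so it binds.
At P = 64: Qd = 257 - 4·64 = 1 and Qs = 6·64 - 343 = 41.
Surplus = Qs - Qd = 40.
Government expenditure = surplus × support price = 40 × 64 = 2560.

2560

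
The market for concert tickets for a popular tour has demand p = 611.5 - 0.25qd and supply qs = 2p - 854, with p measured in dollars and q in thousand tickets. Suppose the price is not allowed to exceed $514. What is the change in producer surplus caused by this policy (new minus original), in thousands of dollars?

-7560

Rearranging demand gives qd = 2446 - 4p. Equilibrium: 2446 - 4p = 2p - 854, so 3300 = 6p and p* = 550, q* = 246.
Because the ceiling (514) lies below the market-clearing price, it is binding.
At p = 514: qd = 2446 - 4·514 = 390 and qs = 2·514 - 854 = 174.
Producer surplus without the control is ½ · (550 - 427) · 246 = 15129.
With the ceiling, producers sell 174 units at 514, so PS = ½ · (514 - 427) · 174 = 7569.
Change in producer surplus = 7569 - 15129 = -7560.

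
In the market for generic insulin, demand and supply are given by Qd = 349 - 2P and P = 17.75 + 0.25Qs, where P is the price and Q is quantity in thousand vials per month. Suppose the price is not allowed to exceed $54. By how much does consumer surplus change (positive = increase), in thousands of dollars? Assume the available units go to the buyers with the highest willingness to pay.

Rearranging supply gives Qs = 4P - 71. Equilibrium: 349 - 2P = 4P - 71, so 420 = 6P and P* = 70, Q* = 209.
Because the ceiling (54) lies below the market-clearing price, it is binding.
At P = 54: Qd = 349 - 2·54 = 241 and Qs = 4·54 - 71 = 145.
Consumer surplus without the control is ½ · (174.5 - 70) · 209 = 10920.25.
With the ceiling, 145 units are sold at 54 (assume they go to the highest-value buyers). The demand price at Q = 145 is 102, so CS = ½ · [(174.5 - 54) + (102 - 54)] · 145 = 12216.25.
Change in consumer surplus = 12216.25 - 10920.25 = 1296.

1296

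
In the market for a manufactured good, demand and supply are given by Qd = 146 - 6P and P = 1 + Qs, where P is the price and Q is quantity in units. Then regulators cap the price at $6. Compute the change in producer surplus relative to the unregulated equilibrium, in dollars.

-187.5

Rearranging supply gives Qs = P - 1. Without the control the market clears where 146 - 6P = P - 1, i.e. P* = 21 and Q* = 20.
The ceiling of 6 is below the equilibrium price 21, so it binds.
At P = 6: Qd = 146 - 6·6 = 110 and Qs = 6 - 1 = 5.
Producer surplus without the control is ½ · (21 - 1) · 20 = 200.
With the ceiling, producers sell 5 units at 6, so PS = ½ · (6 - 1) · 5 = 12.5.
Change in producer surplus = 12.5 - 200 = -187.5.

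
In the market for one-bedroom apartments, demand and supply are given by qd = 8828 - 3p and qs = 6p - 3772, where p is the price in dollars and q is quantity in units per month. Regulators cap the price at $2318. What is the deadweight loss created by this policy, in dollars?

In a free market, 8828 - 3p = 6p - 3772 gives the equilibrium p* = 1400, q* = 4628.
The ceiling of 2318 is above the equilibrium price 1400, so it is not binding; the market clears at p* = 1400, q* = 4628.
Since the control does not bind, no trades are prevented and deadweight loss is zero.

0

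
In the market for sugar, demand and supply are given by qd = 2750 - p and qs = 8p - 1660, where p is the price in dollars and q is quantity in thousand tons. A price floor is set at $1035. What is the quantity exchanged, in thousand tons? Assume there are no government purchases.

1715

Equilibrium: 2750 - p = 8p - 1660, so 4410 = 9p and p* = 490, q* = 2260.
The floor of 1035 is above the equilibrium price 490, so it binds.
At p = 1035: qd = 2750 - 1035 = 1715 and qs = 8·1035 - 1660 = 6620.
The quantity actually transacted is the short side, demand: 1715.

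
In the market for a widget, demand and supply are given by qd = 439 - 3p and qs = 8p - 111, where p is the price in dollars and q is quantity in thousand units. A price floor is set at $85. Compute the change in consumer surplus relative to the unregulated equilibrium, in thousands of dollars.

Without the control the market clears where 439 - 3p = 8p - 111, i.e. p* = 50 and q* = 289.
The floor of 85 is above the equilibrium price 50, so it binds.
At p = 85: qd = 439 - 3·85 = 184 and qs = 8·85 - 111 = 569.
Consumer surplus without the control is ½ · (439/3 - 50) · 289 = 83521/6.
With the floor, consumers buy 184 units at 85, so CS = ½ · (439/3 - 85) · 184 = 16928/3.
Change in consumer surplus = 16928/3 - 83521/6 = -8277.5.

-8277.5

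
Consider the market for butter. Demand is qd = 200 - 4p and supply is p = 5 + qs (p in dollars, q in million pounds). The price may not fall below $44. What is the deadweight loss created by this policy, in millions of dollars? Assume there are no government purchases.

Rearranging supply gives qs = p - 5. In a free market, 200 - 4p = p - 5 gives the equilibrium p* = 41, q* = 36.
Since 44 > 41, the floor is binding.
At p = 44: qd = 200 - 4·44 = 24 and qs = 44 - 5 = 39.
Quantity traded falls to 24. At q = 24 the demand price is (200 - 24)/4 = 44 and the supply price is 5 + 24 = 29.
Deadweight loss = ½ · (44 - 29) · (36 - 24) = ½ · 15 · 12 = 90.

90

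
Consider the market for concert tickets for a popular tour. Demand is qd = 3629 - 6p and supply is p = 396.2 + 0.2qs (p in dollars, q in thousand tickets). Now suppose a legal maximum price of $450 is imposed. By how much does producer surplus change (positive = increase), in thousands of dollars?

Rearranging supply gives qs = 5p - 1981. Setting quantity demanded equal to quantity supplied, 3629 - 6p = 5p - 1981, gives p* = 510 and q* = 569.
Because the ceiling (450) lies below the market-clearing price, it is binding.
At p = 450: qd = 3629 - 6·450 = 929 and qs = 5·450 - 1981 = 269.
Producer surplus without the control is ½ · (510 - 396.2) · 569 = 32376.1.
With the ceiling, producers sell 269 units at 450, so PS = ½ · (450 - 396.2) · 269 = 7236.1.
Change in producer surplus = 7236.1 - 32376.1 = -25140.

-25140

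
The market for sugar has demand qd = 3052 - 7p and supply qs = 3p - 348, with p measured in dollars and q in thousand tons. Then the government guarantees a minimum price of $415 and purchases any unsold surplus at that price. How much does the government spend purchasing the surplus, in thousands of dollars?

311250

Without the control the market clears where 3052 - 7p = 3p - 348, i.e. p* = 340 and q* = 672.
Since 415 > 340, the floor is binding.
At p = 415: qd = 3052 - 7·415 = 147 and qs = 3·415 - 348 = 897.
Surplus = qs - qd = 750.
Government expenditure = surplus × support price = 750 × 415 = 311250.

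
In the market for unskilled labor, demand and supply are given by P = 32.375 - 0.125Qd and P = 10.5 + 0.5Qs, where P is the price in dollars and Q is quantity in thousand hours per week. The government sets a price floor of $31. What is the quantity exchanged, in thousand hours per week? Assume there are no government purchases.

Rearranging demand gives Qd = 259 - 8P; rearranging supply gives Qs = 2P - 21. Equilibrium: 259 - 8P = 2P - 21, so 280 = 10P and P* = 28, Q* = 35.
The floor of 31 is above the equilibrium price 28, so it binds.
At P = 31: Qd = 259 - 8·31 = 11 and Qs = 2·31 - 21 = 41.
The quantity actually transacted is the short side, demand: 11.

11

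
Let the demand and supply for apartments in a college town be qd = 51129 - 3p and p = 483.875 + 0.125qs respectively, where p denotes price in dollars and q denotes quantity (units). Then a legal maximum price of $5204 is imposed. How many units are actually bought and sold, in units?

36129

Rearranging supply gives qs = 8p - 3871. Setting quantity demanded equal to quantity supplied, 51129 - 3p = 8p - 3871, gives p* = 5000 and q* = 36129.
Since 5204 is above p* = 5000, the ceiling does not bind and the free-market outcome prevails.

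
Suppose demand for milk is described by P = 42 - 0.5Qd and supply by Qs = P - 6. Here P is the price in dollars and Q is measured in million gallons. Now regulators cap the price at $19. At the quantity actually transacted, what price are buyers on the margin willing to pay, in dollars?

Rearranging demand gives Qd = 84 - 2P. Setting quantity demanded equal to quantity supplied, 84 - 2P = P - 6, gives P* = 30 and Q* = 24.
Since 19 < 30, the ceiling is binding.
At P = 19: Qd = 84 - 2·19 = 46 and Qs = 19 - 6 = 13.
Only 13 units reach the market. On the demand curve, the marginal buyer's willingness to pay at Q = 13 is (84 - 13)/2 = 35.5.

35.5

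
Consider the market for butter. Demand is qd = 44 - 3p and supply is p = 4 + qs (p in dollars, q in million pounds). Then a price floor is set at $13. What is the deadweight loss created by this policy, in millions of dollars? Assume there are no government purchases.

6

Rearranging supply gives qs = p - 4. Equilibrium: 44 - 3p = p - 4, so 48 = 4p and p* = 12, q* = 8.
Since 13 > 12, the floor is binding.
At p = 13: qd = 44 - 3·13 = 5 and qs = 13 - 4 = 9.
Quantity traded falls to 5. At q = 5 the demand price is (44 - 5)/3 = 13 and the supply price is 4 + 5 = 9.
Deadweight loss = ½ · (13 - 9) · (8 - 5) = ½ · 4 · 3 = 6.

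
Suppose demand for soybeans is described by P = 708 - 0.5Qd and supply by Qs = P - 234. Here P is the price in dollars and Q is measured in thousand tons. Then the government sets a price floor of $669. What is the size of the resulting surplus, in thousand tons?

357

Rearranging demand gives Qd = 1416 - 2P. Setting quantity demanded equal to quantity supplied, 1416 - 2P = P - 234, gives P* = 550 and Q* = 316.
Because the floor (669) lies above the market-clearing price, it is binding.
At P = 669: Qd = 1416 - 2·669 = 78 and Qs = 669 - 234 = 435.
Surplus = Qs - Qd = 435 - 78 = 357.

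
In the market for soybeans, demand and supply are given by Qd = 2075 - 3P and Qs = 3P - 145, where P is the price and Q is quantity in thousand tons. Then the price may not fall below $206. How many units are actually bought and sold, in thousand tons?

Equilibrium: 2075 - 3P = 3P - 145, so 2220 = 6P and P* = 370, Q* = 965.
The floor of 206 is below the equilibrium price 370, so it is not binding; the market clears at P* = 370, Q* = 965.

965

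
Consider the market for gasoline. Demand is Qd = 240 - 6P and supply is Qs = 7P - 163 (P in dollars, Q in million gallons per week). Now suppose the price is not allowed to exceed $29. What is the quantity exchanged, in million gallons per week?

40

In a free market, 240 - 6P = 7P - 163 gives the equilibrium P* = 31, Q* = 54.
Since 29 < 31, the ceiling is binding.
At P = 29: Qd = 240 - 6·29 = 66 and Qs = 7·29 - 163 = 40.
The quantity actually transacted is the short side, supply: 40.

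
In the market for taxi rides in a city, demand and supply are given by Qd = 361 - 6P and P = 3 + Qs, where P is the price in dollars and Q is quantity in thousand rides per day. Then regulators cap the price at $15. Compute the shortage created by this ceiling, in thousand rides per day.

Rearranging supply gives Qs = P - 3. In a free market, 361 - 6P = P - 3 gives the equilibrium P* = 52, Q* = 49.
Since 15 < 52, the ceiling is binding.
At P = 15: Qd = 361 - 6·15 = 271 and Qs = 15 - 3 = 12.
Shortage = Qd - Qs = 271 - 12 = 259.

259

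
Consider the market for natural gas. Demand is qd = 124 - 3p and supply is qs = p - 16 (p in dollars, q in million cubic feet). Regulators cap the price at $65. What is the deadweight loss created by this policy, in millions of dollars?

Setting quantity demanded equal to quantity supplied, 124 - 3p = p - 16, gives p* = 35 and q* = 19.
Since 65 is above p* = 35, the ceiling does not bind and the free-market outcome prevails.
Since the control does not bind, no trades are prevented and deadweight loss is zero.

0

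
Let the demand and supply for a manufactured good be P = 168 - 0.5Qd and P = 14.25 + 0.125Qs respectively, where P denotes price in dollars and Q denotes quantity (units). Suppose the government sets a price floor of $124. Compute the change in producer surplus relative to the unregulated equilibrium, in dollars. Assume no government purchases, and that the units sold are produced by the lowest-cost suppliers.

5391.75

Rearranging demand gives Qd = 336 - 2P; rearranging supply gives Qs = 8P - 114. In a free market, 336 - 2P = 8P - 114 gives the equilibrium P* = 45, Q* = 246.
The floor of 124 is above the equilibrium price 45, so it binds.
At P = 124: Qd = 336 - 2·124 = 88 and Qs = 8·124 - 114 = 878.
Producer surplus without the control is ½ · (45 - 14.25) · 246 = 3782.25.
With the floor, 88 units are sold at 124. The supply price at Q = 88 is 25.25, so PS = ½ · [(124 - 14.25) + (124 - 25.25)] · 88 = 9174.
Change in producer surplus = 9174 - 3782.25 = 5391.75.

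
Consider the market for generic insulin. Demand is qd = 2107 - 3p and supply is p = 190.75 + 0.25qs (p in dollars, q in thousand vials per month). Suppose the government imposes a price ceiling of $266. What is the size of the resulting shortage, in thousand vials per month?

1008

Rearranging supply gives qs = 4p - 763. Setting quantity demanded equal to quantity supplied, 2107 - 3p = 4p - 763, gives p* = 410 and q* = 877.
Since 266 < 410, the ceiling is binding.
At p = 266: qd = 2107 - 3·266 = 1309 and qs = 4·266 - 763 = 301.
Shortage = qd - qs = 1309 - 301 = 1008.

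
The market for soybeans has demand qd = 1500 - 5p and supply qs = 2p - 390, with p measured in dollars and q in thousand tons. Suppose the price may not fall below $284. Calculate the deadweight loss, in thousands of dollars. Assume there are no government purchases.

1715

In a free market, 1500 - 5p = 2p - 390 gives the equilibrium p* = 270, q* = 150.
The floor of 284 is above the equilibrium price 270, so it binds.
At p = 284: qd = 1500 - 5·284 = 80 and qs = 2·284 - 390 = 178.
Quantity traded falls to 80. At q = 80 the demand price is (1500 - 80)/5 = 284 and the supply price is (390 + 80)/2 = 235.
Deadweight loss = ½ · (284 - 235) · (150 - 80) = ½ · 49 · 70 = 1715.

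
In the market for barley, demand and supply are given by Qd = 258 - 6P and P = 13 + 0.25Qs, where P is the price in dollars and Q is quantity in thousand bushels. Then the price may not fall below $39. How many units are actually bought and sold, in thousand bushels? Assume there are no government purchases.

24

Rearranging supply gives Qs = 4P - 52. Setting quantity demanded equal to quantity supplied, 258 - 6P = 4P - 52, gives P* = 31 and Q* = 72.
The floor of 39 is above the equilibrium price 31, so it binds.
At P = 39: Qd = 258 - 6·39 = 24 and Qs = 4·39 - 52 = 104.
The quantity actually transacted is the short side, demand: 24.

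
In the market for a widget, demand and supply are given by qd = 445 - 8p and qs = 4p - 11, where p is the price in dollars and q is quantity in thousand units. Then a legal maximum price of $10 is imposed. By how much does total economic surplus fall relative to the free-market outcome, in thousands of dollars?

In a free market, 445 - 8p = 4p - 11 gives the equilibrium p* = 38, q* = 141.
The ceiling of 10 is below the equilibrium price 38, so it binds.
At p = 10: qd = 445 - 8·10 = 365 and qs = 4·10 - 11 = 29.
Quantity traded falls to 29. At q = 29 the demand price is (445 - 29)/8 = 52 and the supply price is (11 + 29)/4 = 10.
Deadweight loss = ½ · (52 - 10) · (141 - 29) = ½ · 42 · 112 = 2352.

2352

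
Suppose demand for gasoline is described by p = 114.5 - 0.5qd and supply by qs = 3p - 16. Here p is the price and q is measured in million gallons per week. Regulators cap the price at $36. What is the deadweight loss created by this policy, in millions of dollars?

Rearranging demand gives qd = 229 - 2p. Equilibrium: 229 - 2p = 3p - 16, so 245 = 5p and p* = 49, q* = 131.
Since 36 < 49, the ceiling is binding.
At p = 36: qd = 229 - 2·36 = 157 and qs = 3·36 - 16 = 92.
Quantity traded falls to 92. At q = 92 the demand price is (229 - 92)/2 = 68.5 and the supply price is (16 + 92)/3 = 36.
Deadweight loss = ½ · (68.5 - 36) · (131 - 92) = ½ · 32.5 · 39 = 633.75.

633.75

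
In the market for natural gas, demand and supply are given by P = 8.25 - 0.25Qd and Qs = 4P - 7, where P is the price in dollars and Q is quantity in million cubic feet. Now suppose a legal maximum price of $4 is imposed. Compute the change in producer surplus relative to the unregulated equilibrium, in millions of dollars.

-11

Rearranging demand gives Qd = 33 - 4P. Setting quantity demanded equal to quantity supplied, 33 - 4P = 4P - 7, gives P* = 5 and Q* = 13.
Because the ceiling (4) lies below the market-clearing price, it is binding.
At P = 4: Qd = 33 - 4·4 = 17 and Qs = 4·4 - 7 = 9.
Producer surplus without the control is ½ · (5 - 1.75) · 13 = 21.125.
With the ceiling, producers sell 9 units at 4, so PS = ½ · (4 - 1.75) · 9 = 10.125.
Change in producer surplus = 10.125 - 21.125 = -11.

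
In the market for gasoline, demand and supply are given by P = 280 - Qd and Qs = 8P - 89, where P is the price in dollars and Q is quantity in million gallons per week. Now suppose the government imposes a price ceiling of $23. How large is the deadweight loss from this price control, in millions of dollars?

11664

Rearranging demand gives Qd = 280 - P. Without the control the market clears where 280 - P = 8P - 89, i.e. P* = 41 and Q* = 239.
The ceiling of 23 is below the equilibrium price 41, so it binds.
At P = 23: Qd = 280 - 23 = 257 and Qs = 8·23 - 89 = 95.
Quantity traded falls to 95. At Q = 95 the demand price is 280 - 95 = 185 and the supply price is (89 + 95)/8 = 23.
Deadweight loss = ½ · (185 - 23) · (239 - 95) = ½ · 162 · 144 = 11664.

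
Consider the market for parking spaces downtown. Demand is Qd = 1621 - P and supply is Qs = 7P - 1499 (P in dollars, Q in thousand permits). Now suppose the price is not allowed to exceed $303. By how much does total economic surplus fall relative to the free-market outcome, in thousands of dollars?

211932

Setting quantity demanded equal to quantity supplied, 1621 - P = 7P - 1499, gives P* = 390 and Q* = 1231.
The ceiling of 303 is below the equilibrium price 390, so it binds.
At P = 303: Qd = 1621 - 303 = 1318 and Qs = 7·303 - 1499 = 622.
Quantity traded falls to 622. At Q = 622 the demand price is 1621 - 622 = 999 and the supply price is (1499 + 622)/7 = 303.
Deadweight loss = ½ · (999 - 303) · (1231 - 622) = ½ · 696 · 609 = 211932.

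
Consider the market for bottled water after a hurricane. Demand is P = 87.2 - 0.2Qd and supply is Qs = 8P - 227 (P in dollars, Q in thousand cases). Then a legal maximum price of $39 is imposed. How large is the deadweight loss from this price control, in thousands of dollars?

Rearranging demand gives Qd = 436 - 5P. Without the control the market clears where 436 - 5P = 8P - 227, i.e. P* = 51 and Q* = 181.
Because the ceiling (39) lies below the market-clearing price, it is binding.
At P = 39: Qd = 436 - 5·39 = 241 and Qs = 8·39 - 227 = 85.
Quantity traded falls to 85. At Q = 85 the demand price is (436 - 85)/5 = 70.2 and the supply price is (227 + 85)/8 = 39.
Deadweight loss = ½ · (70.2 - 39) · (181 - 85) = ½ · 31.2 · 96 = 1497.6.

1497.6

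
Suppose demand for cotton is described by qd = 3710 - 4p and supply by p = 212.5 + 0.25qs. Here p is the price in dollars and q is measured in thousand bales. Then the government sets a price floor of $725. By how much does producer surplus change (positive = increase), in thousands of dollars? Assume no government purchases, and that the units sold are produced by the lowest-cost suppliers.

Rearranging supply gives qs = 4p - 850. Setting quantity demanded equal to quantity supplied, 3710 - 4p = 4p - 850, gives p* = 570 and q* = 1430.
Since 725 > 570, the floor is binding.
At p = 725: qd = 3710 - 4·725 = 810 and qs = 4·725 - 850 = 2050.
Producer surplus without the control is ½ · (570 - 212.5) · 1430 = 255612.5.
With the floor, 810 units are sold at 725. The supply price at q = 810 is 415, so PS = ½ · [(725 - 212.5) + (725 - 415)] · 810 = 333112.5.
Change in producer surplus = 333112.5 - 255612.5 = 77500.

77500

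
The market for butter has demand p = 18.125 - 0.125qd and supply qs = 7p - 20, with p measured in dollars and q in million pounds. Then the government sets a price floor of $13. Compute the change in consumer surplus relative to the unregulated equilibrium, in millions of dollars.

-98

Rearranging demand gives qd = 145 - 8p. Equilibrium: 145 - 8p = 7p - 20, so 165 = 15p and p* = 11, q* = 57.
Since 13 > 11, the floor is binding.
At p = 13: qd = 145 - 8·13 = 41 and qs = 7·13 - 20 = 71.
Consumer surplus without the control is ½ · (18.125 - 11) · 57 = 203.0625.
With the floor, consumers buy 41 units at 13, so CS = ½ · (18.125 - 13) · 41 = 105.0625.
Change in consumer surplus = 105.0625 - 203.0625 = -98.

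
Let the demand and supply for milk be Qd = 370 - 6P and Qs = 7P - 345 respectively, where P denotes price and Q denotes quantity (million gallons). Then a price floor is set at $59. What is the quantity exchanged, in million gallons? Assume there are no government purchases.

Without the control the market clears where 370 - 6P = 7P - 345, i.e. P* = 55 and Q* = 40.
Because the floor (59) lies above the market-clearing price, it is binding.
At P = 59: Qd = 370 - 6·59 = 16 and Qs = 7·59 - 345 = 68.
The quantity actually transacted is the short side, demand: 16.

16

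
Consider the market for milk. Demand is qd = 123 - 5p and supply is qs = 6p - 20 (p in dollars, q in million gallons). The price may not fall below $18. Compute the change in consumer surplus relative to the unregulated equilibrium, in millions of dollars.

Equilibrium: 123 - 5p = 6p - 20, so 143 = 11p and p* = 13, q* = 58.
Since 18 > 13, the floor is binding.
At p = 18: qd = 123 - 5·18 = 33 and qs = 6·18 - 20 = 88.
Consumer surplus without the control is ½ · (24.6 - 13) · 58 = 336.4.
With the floor, consumers buy 33 units at 18, so CS = ½ · (24.6 - 18) · 33 = 108.9.
Change in consumer surplus = 108.9 - 336.4 = -227.5.

-227.5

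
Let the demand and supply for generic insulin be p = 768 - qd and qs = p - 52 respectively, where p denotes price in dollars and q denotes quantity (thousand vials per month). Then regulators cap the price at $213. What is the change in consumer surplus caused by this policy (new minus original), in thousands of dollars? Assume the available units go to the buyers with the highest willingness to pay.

Rearranging demand gives qd = 768 - p. Equilibrium: 768 - p = p - 52, so 820 = 2p and p* = 410, q* = 358.
Because the ceiling (213) lies below the market-clearing price, it is binding.
At p = 213: qd = 768 - 213 = 555 and qs = 213 - 52 = 161.
Consumer surplus without the control is ½ · (768 - 410) · 358 = 64082.
With the ceiling, 161 units are sold at 213 (assume they go to the highest-value buyers). The demand price at q = 161 is 607, so CS = ½ · [(768 - 213) + (607 - 213)] · 161 = 76394.5.
Change in consumer surplus = 76394.5 - 64082 = 12312.5.

12312.5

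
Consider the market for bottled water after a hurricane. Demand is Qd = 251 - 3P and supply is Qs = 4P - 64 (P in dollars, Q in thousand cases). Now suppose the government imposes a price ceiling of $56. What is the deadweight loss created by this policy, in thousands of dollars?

In a free market, 251 - 3P = 4P - 64 gives the equilibrium P* = 45, Q* = 116.
The ceiling of 56 is above the equilibrium price 45, so it is not binding; the market clears at P* = 45, Q* = 116.
Since the control does not bind, no trades are prevented and deadweight loss is zero.

0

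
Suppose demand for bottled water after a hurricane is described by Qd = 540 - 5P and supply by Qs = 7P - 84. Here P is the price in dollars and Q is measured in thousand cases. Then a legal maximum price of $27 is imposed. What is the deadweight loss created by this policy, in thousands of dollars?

5250

Setting quantity demanded equal to quantity supplied, 540 - 5P = 7P - 84, gives P* = 52 and Q* = 280.
The ceiling of 27 is below the equilibrium price 52, so it binds.
At P = 27: Qd = 540 - 5·27 = 405 and Qs = 7·27 - 84 = 105.
Quantity traded falls to 105. At Q = 105 the demand price is (540 - 105)/5 = 87 and the supply price is (84 + 105)/7 = 27.
Deadweight loss = ½ · (87 - 27) · (280 - 105) = ½ · 60 · 175 = 5250.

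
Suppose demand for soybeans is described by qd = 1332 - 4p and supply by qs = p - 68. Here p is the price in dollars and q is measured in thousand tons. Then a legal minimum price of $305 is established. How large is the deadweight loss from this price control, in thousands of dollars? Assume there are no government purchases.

6250

Equilibrium: 1332 - 4p = p - 68, so 1400 = 5p and p* = 280, q* = 212.
Since 305 > 280, the floor is binding.
At p = 305: qd = 1332 - 4·305 = 112 and qs = 305 - 68 = 237.
Quantity traded falls to 112. At q = 112 the demand price is (1332 - 112)/4 = 305 and the supply price is 68 + 112 = 180.
Deadweight loss = ½ · (305 - 180) · (212 - 112) = ½ · 125 · 100 = 6250.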